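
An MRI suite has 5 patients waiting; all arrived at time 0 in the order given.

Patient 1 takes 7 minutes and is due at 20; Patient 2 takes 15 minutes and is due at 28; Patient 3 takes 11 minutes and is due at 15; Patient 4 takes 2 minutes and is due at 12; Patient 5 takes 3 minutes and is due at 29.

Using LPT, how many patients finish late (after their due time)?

4

LPT (decreasing processing time): Patient 2 Patient 3 Patient 1 Patient 5 Patient 4.
Patient 2: 0→15, due 28, tardiness 0
Patient 3: 15→26, due 15, tardiness 11
Patient 1: 26→33, due 20, tardiness 13
Patient 5: 33→36, due 29, tardiness 7
Patient 4: 36→38, due 12, tardiness 26
Late patients: 4.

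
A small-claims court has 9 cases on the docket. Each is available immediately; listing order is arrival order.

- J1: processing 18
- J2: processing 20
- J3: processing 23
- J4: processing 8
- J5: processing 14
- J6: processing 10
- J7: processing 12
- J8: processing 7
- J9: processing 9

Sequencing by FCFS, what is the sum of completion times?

FIFO (arrival order): J1 J2 J3 J4 J5 J6 J7 J8 J9.
J1: 0→18
J2: 18→38
J3: 38→61
J4: 61→69
J5: 69→83
J6: 83→93
J7: 93→105
J8: 105→112
J9: 112→121
Sum = 18+38+61+69+83+93+105+112+121 = 700.

700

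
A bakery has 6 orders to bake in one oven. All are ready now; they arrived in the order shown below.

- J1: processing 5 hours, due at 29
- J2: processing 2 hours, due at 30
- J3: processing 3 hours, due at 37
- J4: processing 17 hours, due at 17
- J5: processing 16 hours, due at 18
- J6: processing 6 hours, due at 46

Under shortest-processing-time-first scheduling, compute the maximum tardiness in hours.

SPT (increasing processing time): J2 J3 J1 J6 J5 J4.
J2: 0→2, due 30, tardiness 0
J3: 2→5, due 37, tardiness 0
J1: 5→10, due 29, tardiness 0
J6: 10→16, due 46, tardiness 0
J5: 16→32, due 18, tardiness 14
J4: 32→49, due 17, tardiness 32
Maximum = 32.

32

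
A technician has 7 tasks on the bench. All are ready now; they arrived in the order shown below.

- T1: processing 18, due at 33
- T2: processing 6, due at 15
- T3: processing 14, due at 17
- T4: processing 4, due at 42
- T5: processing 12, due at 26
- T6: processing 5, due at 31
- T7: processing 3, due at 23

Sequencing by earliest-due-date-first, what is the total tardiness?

EDD (increasing due date): T2 T3 T7 T5 T6 T1 T4.
T2: 0→6, due 15, tardiness 0
T3: 6→20, due 17, tardiness 3
T7: 20→23, due 23, tardiness 0
T5: 23→35, due 26, tardiness 9
T6: 35→40, due 31, tardiness 9
T1: 40→58, due 33, tardiness 25
T4: 58→62, due 42, tardiness 20
Sum = 0+3+0+9+9+25+20 = 66.

66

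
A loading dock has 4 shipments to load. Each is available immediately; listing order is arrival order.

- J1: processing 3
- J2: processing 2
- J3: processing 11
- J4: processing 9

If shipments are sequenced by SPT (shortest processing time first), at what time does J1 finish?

SPT (increasing processing time): J2 J1 J4 J3.
J2: 0→2
J1: 2→5

5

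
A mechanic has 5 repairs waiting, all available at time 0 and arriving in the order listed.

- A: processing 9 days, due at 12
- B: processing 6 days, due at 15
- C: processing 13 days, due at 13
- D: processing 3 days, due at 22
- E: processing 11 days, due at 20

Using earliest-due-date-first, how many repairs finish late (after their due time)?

4

EDD (increasing due date): A C B E D.
A: 0→9, due 12, tardiness 0
C: 9→22, due 13, tardiness 9
B: 22→28, due 15, tardiness 13
E: 28→39, due 20, tardiness 19
D: 39→42, due 22, tardiness 20
Late repairs: 4.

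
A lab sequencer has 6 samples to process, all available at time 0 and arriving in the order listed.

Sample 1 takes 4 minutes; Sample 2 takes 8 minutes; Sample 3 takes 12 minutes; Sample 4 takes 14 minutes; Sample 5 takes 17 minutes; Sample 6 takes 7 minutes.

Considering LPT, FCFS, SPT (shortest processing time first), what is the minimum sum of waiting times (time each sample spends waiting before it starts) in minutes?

LPT (decreasing processing time): Sample 5 Sample 4 Sample 3 Sample 2 Sample 6 Sample 1.
Sample 5: waits 0, runs 0→17
Sample 4: waits 17, runs 17→31
Sample 3: waits 31, runs 31→43
Sample 2: waits 43, runs 43→51
Sample 6: waits 51, runs 51→58
Sample 1: waits 58, runs 58→62
Sum = 0+17+31+43+51+58 = 200.
FIFO (arrival order): Sample 1 Sample 2 Sample 3 Sample 4 Sample 5 Sample 6.
Sample 1: waits 0, runs 0→4
Sample 2: waits 4, runs 4→12
Sample 3: waits 12, runs 12→24
Sample 4: waits 24, runs 24→38
Sample 5: waits 38, runs 38→55
Sample 6: waits 55, runs 55→62
Sum = 0+4+12+24+38+55 = 133.
SPT (increasing processing time): Sample 1 Sample 6 Sample 2 Sample 3 Sample 4 Sample 5.
Sample 1: waits 0, runs 0→4
Sample 6: waits 4, runs 4→11
Sample 2: waits 11, runs 11→19
Sample 3: waits 19, runs 19→31
Sample 4: waits 31, runs 31→45
Sample 5: waits 45, runs 45→62
Sum = 0+4+11+19+31+45 = 110.
LPT 200, FIFO 133, SPT 110 → minimum 110.

110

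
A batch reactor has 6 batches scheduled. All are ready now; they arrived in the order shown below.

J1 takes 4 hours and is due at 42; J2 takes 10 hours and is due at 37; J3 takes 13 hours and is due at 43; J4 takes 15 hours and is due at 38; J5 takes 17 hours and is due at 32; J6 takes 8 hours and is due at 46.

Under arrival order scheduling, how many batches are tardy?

FIFO (arrival order): J1 J2 J3 J4 J5 J6.
J1: 0→4, due 42, tardiness 0
J2: 4→14, due 37, tardiness 0
J3: 14→27, due 43, tardiness 0
J4: 27→42, due 38, tardiness 4
J5: 42→59, due 32, tardiness 27
J6: 59→67, due 46, tardiness 21
Late batches: 3.

3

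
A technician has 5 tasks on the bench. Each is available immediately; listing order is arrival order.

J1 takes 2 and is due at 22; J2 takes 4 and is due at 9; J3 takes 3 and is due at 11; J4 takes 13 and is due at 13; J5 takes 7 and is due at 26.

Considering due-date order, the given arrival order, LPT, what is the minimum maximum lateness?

EDD (increasing due date): J2 J3 J4 J1 J5.
J2: 0→4, due 9, lateness -5
J3: 4→7, due 11, lateness -4
J4: 7→20, due 13, lateness 7
J1: 20→22, due 22, lateness 0
J5: 22→29, due 26, lateness 3
Maximum = 7.
FIFO (arrival order): J1 J2 J3 J4 J5.
J1: 0→2, due 22, lateness -20
J2: 2→6, due 9, lateness -3
J3: 6→9, due 11, lateness -2
J4: 9→22, due 13, lateness 9
J5: 22→29, due 26, lateness 3
Maximum = 9.
LPT (decreasing processing time): J4 J5 J2 J3 J1.
J4: 0→13, due 13, lateness 0
J5: 13→20, due 26, lateness -6
J2: 20→24, due 9, lateness 15
J3: 24→27, due 11, lateness 16
J1: 27→29, due 22, lateness 7
Maximum = 16.
EDD 7, FIFO 9, LPT 16 → minimum 7.

7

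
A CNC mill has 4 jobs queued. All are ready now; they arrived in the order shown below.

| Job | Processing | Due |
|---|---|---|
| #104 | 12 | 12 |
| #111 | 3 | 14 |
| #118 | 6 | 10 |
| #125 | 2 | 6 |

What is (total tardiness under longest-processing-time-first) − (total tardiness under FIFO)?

LPT (decreasing processing time): #104 #118 #111 #125.
#104: 0→12, due 12, tardiness 0
#118: 12→18, due 10, tardiness 8
#111: 18→21, due 14, tardiness 7
#125: 21→23, due 6, tardiness 17
Sum = 0+8+7+17 = 32.
FIFO (arrival order): #104 #111 #118 #125.
#104: 0→12, due 12, tardiness 0
#111: 12→15, due 14, tardiness 1
#118: 15→21, due 10, tardiness 11
#125: 21→23, due 6, tardiness 17
Sum = 0+1+11+17 = 29.
Difference = 32 − 29 = 3.

3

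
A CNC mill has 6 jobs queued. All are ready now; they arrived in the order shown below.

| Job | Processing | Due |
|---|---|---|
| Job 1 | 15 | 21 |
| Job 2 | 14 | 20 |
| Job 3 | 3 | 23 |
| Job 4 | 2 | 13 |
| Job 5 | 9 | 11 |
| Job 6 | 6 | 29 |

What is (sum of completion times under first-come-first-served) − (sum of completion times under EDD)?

FIFO (arrival order): Job 1 Job 2 Job 3 Job 4 Job 5 Job 6.
Job 1: 0→15
Job 2: 15→29
Job 3: 29→32
Job 4: 32→34
Job 5: 34→43
Job 6: 43→49
Sum = 15+29+32+34+43+49 = 202.
EDD (increasing due date): Job 5 Job 4 Job 2 Job 1 Job 3 Job 6.
Job 5: 0→9
Job 4: 9→11
Job 2: 11→25
Job 1: 25→40
Job 3: 40→43
Job 6: 43→49
Sum = 9+11+25+40+43+49 = 177.
Difference = 202 − 177 = 25.

25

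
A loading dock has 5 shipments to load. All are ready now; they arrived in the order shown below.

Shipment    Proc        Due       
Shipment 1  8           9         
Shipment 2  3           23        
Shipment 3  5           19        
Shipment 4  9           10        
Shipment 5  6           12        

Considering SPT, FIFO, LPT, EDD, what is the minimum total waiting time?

SPT (increasing processing time): Shipment 2 Shipment 3 Shipment 5 Shipment 1 Shipment 4.
Shipment 2: waits 0, runs 0→3
Shipment 3: waits 3, runs 3→8
Shipment 5: waits 8, runs 8→14
Shipment 1: waits 14, runs 14→22
Shipment 4: waits 22, runs 22→31
Sum = 0+3+8+14+22 = 47.
FIFO (arrival order): Shipment 1 Shipment 2 Shipment 3 Shipment 4 Shipment 5.
Shipment 1: waits 0, runs 0→8
Shipment 2: waits 8, runs 8→11
Shipment 3: waits 11, runs 11→16
Shipment 4: waits 16, runs 16→25
Shipment 5: waits 25, runs 25→31
Sum = 0+8+11+16+25 = 60.
LPT (decreasing processing time): Shipment 4 Shipment 1 Shipment 5 Shipment 3 Shipment 2.
Shipment 4: waits 0, runs 0→9
Shipment 1: waits 9, runs 9→17
Shipment 5: waits 17, runs 17→23
Shipment 3: waits 23, runs 23→28
Shipment 2: waits 28, runs 28→31
Sum = 0+9+17+23+28 = 77.
EDD (increasing due date): Shipment 1 Shipment 4 Shipment 5 Shipment 3 Shipment 2.
Shipment 1: waits 0, runs 0→8
Shipment 4: waits 8, runs 8→17
Shipment 5: waits 17, runs 17→23
Shipment 3: waits 23, runs 23→28
Shipment 2: waits 28, runs 28→31
Sum = 0+8+17+23+28 = 76.
SPT 47, FIFO 60, LPT 77, EDD 76 → minimum 47.

47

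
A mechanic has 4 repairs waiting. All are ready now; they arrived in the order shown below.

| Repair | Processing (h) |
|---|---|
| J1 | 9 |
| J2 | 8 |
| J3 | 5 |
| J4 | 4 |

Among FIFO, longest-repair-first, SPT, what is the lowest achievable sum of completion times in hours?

FIFO (arrival order): J1 J2 J3 J4.
J1: 0→9
J2: 9→17
J3: 17→22
J4: 22→26
Sum = 9+17+22+26 = 74.
LPT (decreasing processing time): J1 J2 J3 J4.
J1: 0→9
J2: 9→17
J3: 17→22
J4: 22→26
Sum = 9+17+22+26 = 74.
SPT (increasing processing time): J4 J3 J2 J1.
J4: 0→4
J3: 4→9
J2: 9→17
J1: 17→26
Sum = 4+9+17+26 = 56.
FIFO 74, LPT 74, SPT 56 → minimum 56.

56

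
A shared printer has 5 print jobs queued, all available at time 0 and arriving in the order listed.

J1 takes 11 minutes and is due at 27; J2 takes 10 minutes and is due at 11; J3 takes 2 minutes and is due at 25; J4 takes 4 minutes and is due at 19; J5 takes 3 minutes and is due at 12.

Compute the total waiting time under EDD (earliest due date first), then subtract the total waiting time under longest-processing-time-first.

-26

EDD (increasing due date): J2 J5 J4 J3 J1.
J2: waits 0, runs 0→10
J5: waits 10, runs 10→13
J4: waits 13, runs 13→17
J3: waits 17, runs 17→19
J1: waits 19, runs 19→30
Sum = 0+10+13+17+19 = 59.
LPT (decreasing processing time): J1 J2 J4 J5 J3.
J1: waits 0, runs 0→11
J2: waits 11, runs 11→21
J4: waits 21, runs 21→25
J5: waits 25, runs 25→28
J3: waits 28, runs 28→30
Sum = 0+11+21+25+28 = 85.
Difference = 59 − 85 = -26.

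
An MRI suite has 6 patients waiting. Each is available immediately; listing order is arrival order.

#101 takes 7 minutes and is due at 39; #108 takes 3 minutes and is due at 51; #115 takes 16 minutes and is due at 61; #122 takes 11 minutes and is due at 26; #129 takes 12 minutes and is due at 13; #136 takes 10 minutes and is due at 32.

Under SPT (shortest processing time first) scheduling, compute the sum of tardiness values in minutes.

SPT (increasing processing time): #108 #101 #136 #122 #129 #115.
#108: 0→3, due 51, tardiness 0
#101: 3→10, due 39, tardiness 0
#136: 10→20, due 32, tardiness 0
#122: 20→31, due 26, tardiness 5
#129: 31→43, due 13, tardiness 30
#115: 43→59, due 61, tardiness 0
Sum = 0+0+0+5+30+0 = 35.

35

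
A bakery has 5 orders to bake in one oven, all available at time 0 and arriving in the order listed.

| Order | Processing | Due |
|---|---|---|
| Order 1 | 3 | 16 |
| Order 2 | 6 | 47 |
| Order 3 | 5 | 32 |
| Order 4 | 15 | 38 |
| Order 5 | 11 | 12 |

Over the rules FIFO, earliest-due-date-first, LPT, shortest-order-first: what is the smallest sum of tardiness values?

0

FIFO (arrival order): Order 1 Order 2 Order 3 Order 4 Order 5.
Order 1: 0→3, due 16, tardiness 0
Order 2: 3→9, due 47, tardiness 0
Order 3: 9→14, due 32, tardiness 0
Order 4: 14→29, due 38, tardiness 0
Order 5: 29→40, due 12, tardiness 28
Sum = 0+0+0+0+28 = 28.
EDD (increasing due date): Order 5 Order 1 Order 3 Order 4 Order 2.
Order 5: 0→11, due 12, tardiness 0
Order 1: 11→14, due 16, tardiness 0
Order 3: 14→19, due 32, tardiness 0
Order 4: 19→34, due 38, tardiness 0
Order 2: 34→40, due 47, tardiness 0
Sum = 0+0+0+0+0 = 0.
LPT (decreasing processing time): Order 4 Order 5 Order 2 Order 3 Order 1.
Order 4: 0→15, due 38, tardiness 0
Order 5: 15→26, due 12, tardiness 14
Order 2: 26→32, due 47, tardiness 0
Order 3: 32→37, due 32, tardiness 5
Order 1: 37→40, due 16, tardiness 24
Sum = 0+14+0+5+24 = 43.
SPT (increasing processing time): Order 1 Order 3 Order 2 Order 5 Order 4.
Order 1: 0→3, due 16, tardiness 0
Order 3: 3→8, due 32, tardiness 0
Order 2: 8→14, due 47, tardiness 0
Order 5: 14→25, due 12, tardiness 13
Order 4: 25→40, due 38, tardiness 2
Sum = 0+0+0+13+2 = 15.
FIFO 28, EDD 0, LPT 43, SPT 15 → minimum 0.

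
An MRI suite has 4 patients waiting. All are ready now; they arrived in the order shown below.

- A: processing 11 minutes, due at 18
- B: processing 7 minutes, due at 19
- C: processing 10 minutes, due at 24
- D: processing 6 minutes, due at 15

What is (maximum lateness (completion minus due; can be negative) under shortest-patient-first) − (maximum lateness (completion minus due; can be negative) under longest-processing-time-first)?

SPT (increasing processing time): D B C A.
D: 0→6, due 15, lateness -9
B: 6→13, due 19, lateness -6
C: 13→23, due 24, lateness -1
A: 23→34, due 18, lateness 16
Maximum = 16.
LPT (decreasing processing time): A C B D.
A: 0→11, due 18, lateness -7
C: 11→21, due 24, lateness -3
B: 21→28, due 19, lateness 9
D: 28→34, due 15, lateness 19
Maximum = 19.
Difference = 16 − 19 = -3.

-3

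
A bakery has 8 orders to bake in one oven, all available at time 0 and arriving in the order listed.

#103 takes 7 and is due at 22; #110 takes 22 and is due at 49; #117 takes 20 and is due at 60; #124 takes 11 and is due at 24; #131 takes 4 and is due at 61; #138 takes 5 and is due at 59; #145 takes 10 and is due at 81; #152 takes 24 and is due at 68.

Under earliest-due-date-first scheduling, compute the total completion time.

EDD (increasing due date): #103 #124 #110 #138 #117 #131 #152 #145.
#103: 0→7
#124: 7→18
#110: 18→40
#138: 40→45
#117: 45→65
#131: 65→69
#152: 69→93
#145: 93→103
Sum = 7+18+40+45+65+69+93+103 = 440.

440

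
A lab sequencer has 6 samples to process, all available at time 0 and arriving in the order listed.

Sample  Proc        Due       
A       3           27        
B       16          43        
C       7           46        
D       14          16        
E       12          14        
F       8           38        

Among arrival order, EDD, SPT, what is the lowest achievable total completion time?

FIFO (arrival order): A B C D E F.
A: 0→3
B: 3→19
C: 19→26
D: 26→40
E: 40→52
F: 52→60
Sum = 3+19+26+40+52+60 = 200.
EDD (increasing due date): E D A F B C.
E: 0→12
D: 12→26
A: 26→29
F: 29→37
B: 37→53
C: 53→60
Sum = 12+26+29+37+53+60 = 217.
SPT (increasing processing time): A C F E D B.
A: 0→3
C: 3→10
F: 10→18
E: 18→30
D: 30→44
B: 44→60
Sum = 3+10+18+30+44+60 = 165.
FIFO 200, EDD 217, SPT 165 → minimum 165.

165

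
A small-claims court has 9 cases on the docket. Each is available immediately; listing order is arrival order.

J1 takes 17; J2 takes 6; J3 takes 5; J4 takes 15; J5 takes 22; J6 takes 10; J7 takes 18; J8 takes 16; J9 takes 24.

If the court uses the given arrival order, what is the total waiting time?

453

FIFO (arrival order): J1 J2 J3 J4 J5 J6 J7 J8 J9.
J1: waits 0, runs 0→17
J2: waits 17, runs 17→23
J3: waits 23, runs 23→28
J4: waits 28, runs 28→43
J5: waits 43, runs 43→65
J6: waits 65, runs 65→75
J7: waits 75, runs 75→93
J8: waits 93, runs 93→109
J9: waits 109, runs 109→133
Sum = 0+17+23+28+43+65+75+93+109 = 453.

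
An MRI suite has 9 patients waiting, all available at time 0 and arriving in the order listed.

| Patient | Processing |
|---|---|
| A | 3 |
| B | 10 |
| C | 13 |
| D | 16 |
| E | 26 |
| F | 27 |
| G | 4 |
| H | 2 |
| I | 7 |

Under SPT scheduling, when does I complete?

16

SPT (increasing processing time): H A G I B C D E F.
H: 0→2
A: 2→5
G: 5→9
I: 9→16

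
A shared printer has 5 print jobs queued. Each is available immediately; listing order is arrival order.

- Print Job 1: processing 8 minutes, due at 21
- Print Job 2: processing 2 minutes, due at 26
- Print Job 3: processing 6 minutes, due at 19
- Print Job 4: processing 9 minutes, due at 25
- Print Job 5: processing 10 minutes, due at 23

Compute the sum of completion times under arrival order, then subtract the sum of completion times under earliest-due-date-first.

-18

FIFO (arrival order): Print Job 1 Print Job 2 Print Job 3 Print Job 4 Print Job 5.
Print Job 1: 0→8
Print Job 2: 8→10
Print Job 3: 10→16
Print Job 4: 16→25
Print Job 5: 25→35
Sum = 8+10+16+25+35 = 94.
EDD (increasing due date): Print Job 3 Print Job 1 Print Job 5 Print Job 4 Print Job 2.
Print Job 3: 0→6
Print Job 1: 6→14
Print Job 5: 14→24
Print Job 4: 24→33
Print Job 2: 33→35
Sum = 6+14+24+33+35 = 112.
Difference = 94 − 112 = -18.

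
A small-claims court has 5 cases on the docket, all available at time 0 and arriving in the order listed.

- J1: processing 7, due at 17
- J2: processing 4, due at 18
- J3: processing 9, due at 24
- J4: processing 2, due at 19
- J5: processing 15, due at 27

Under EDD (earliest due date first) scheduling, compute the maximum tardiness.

10

EDD (increasing due date): J1 J2 J4 J3 J5.
J1: 0→7, due 17, tardiness 0
J2: 7→11, due 18, tardiness 0
J4: 11→13, due 19, tardiness 0
J3: 13→22, due 24, tardiness 0
J5: 22→37, due 27, tardiness 10
Maximum = 10.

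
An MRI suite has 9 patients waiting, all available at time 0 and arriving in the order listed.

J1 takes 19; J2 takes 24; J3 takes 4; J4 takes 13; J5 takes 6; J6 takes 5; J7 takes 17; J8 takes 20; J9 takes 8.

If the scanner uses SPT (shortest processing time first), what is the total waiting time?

304

SPT (increasing processing time): J3 J6 J5 J9 J4 J7 J1 J8 J2.
J3: waits 0, runs 0→4
J6: waits 4, runs 4→9
J5: waits 9, runs 9→15
J9: waits 15, runs 15→23
J4: waits 23, runs 23→36
J7: waits 36, runs 36→53
J1: waits 53, runs 53→72
J8: waits 72, runs 72→92
J2: waits 92, runs 92→116
Sum = 0+4+9+15+23+36+53+72+92 = 304.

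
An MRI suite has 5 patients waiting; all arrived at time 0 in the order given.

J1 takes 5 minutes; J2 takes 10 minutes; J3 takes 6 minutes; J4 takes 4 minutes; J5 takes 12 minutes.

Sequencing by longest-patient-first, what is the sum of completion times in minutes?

132

LPT (decreasing processing time): J5 J2 J3 J1 J4.
J5: 0→12
J2: 12→22
J3: 22→28
J1: 28→33
J4: 33→37
Sum = 12+22+28+33+37 = 132.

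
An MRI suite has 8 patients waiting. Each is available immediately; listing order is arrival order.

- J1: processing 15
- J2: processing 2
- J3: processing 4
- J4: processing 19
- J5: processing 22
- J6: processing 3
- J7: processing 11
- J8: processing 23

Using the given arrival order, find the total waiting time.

296

FIFO (arrival order): J1 J2 J3 J4 J5 J6 J7 J8.
J1: waits 0, runs 0→15
J2: waits 15, runs 15→17
J3: waits 17, runs 17→21
J4: waits 21, runs 21→40
J5: waits 40, runs 40→62
J6: waits 62, runs 62→65
J7: waits 65, runs 65→76
J8: waits 76, runs 76→99
Sum = 0+15+17+21+40+62+65+76 = 296.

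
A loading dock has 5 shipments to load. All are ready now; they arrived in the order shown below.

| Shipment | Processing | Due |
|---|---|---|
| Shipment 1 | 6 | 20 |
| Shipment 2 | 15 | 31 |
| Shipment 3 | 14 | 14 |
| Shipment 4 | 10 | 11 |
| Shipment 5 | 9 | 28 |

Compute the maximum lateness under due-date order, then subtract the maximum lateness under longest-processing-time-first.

EDD (increasing due date): Shipment 4 Shipment 3 Shipment 1 Shipment 5 Shipment 2.
Shipment 4: 0→10, due 11, lateness -1
Shipment 3: 10→24, due 14, lateness 10
Shipment 1: 24→30, due 20, lateness 10
Shipment 5: 30→39, due 28, lateness 11
Shipment 2: 39→54, due 31, lateness 23
Maximum = 23.
LPT (decreasing processing time): Shipment 2 Shipment 3 Shipment 4 Shipment 5 Shipment 1.
Shipment 2: 0→15, due 31, lateness -16
Shipment 3: 15→29, due 14, lateness 15
Shipment 4: 29→39, due 11, lateness 28
Shipment 5: 39→48, due 28, lateness 20
Shipment 1: 48→54, due 20, lateness 34
Maximum = 34.
Difference = 23 − 34 = -11.

-11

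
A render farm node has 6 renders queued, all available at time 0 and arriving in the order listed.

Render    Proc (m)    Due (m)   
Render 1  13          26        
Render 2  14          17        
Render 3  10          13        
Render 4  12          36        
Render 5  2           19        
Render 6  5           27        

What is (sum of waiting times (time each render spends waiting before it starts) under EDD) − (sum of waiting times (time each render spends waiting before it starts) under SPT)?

EDD (increasing due date): Render 3 Render 2 Render 5 Render 1 Render 6 Render 4.
Render 3: waits 0, runs 0→10
Render 2: waits 10, runs 10→24
Render 5: waits 24, runs 24→26
Render 1: waits 26, runs 26→39
Render 6: waits 39, runs 39→44
Render 4: waits 44, runs 44→56
Sum = 0+10+24+26+39+44 = 143.
SPT (increasing processing time): Render 5 Render 6 Render 3 Render 4 Render 1 Render 2.
Render 5: waits 0, runs 0→2
Render 6: waits 2, runs 2→7
Render 3: waits 7, runs 7→17
Render 4: waits 17, runs 17→29
Render 1: waits 29, runs 29→42
Render 2: waits 42, runs 42→56
Sum = 0+2+7+17+29+42 = 97.
Difference = 143 − 97 = 46.

46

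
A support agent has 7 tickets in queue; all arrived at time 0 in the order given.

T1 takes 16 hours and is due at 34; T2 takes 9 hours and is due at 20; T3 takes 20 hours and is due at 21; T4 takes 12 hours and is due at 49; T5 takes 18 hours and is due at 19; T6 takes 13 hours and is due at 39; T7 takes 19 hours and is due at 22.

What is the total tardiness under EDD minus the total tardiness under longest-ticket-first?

EDD (increasing due date): T5 T2 T3 T7 T1 T6 T4.
T5: 0→18, due 19, tardiness 0
T2: 18→27, due 20, tardiness 7
T3: 27→47, due 21, tardiness 26
T7: 47→66, due 22, tardiness 44
T1: 66→82, due 34, tardiness 48
T6: 82→95, due 39, tardiness 56
T4: 95→107, due 49, tardiness 58
Sum = 0+7+26+44+48+56+58 = 239.
LPT (decreasing processing time): T3 T7 T5 T1 T6 T4 T2.
T3: 0→20, due 21, tardiness 0
T7: 20→39, due 22, tardiness 17
T5: 39→57, due 19, tardiness 38
T1: 57→73, due 34, tardiness 39
T6: 73→86, due 39, tardiness 47
T4: 86→98, due 49, tardiness 49
T2: 98→107, due 20, tardiness 87
Sum = 0+17+38+39+47+49+87 = 277.
Difference = 239 − 277 = -38.

-38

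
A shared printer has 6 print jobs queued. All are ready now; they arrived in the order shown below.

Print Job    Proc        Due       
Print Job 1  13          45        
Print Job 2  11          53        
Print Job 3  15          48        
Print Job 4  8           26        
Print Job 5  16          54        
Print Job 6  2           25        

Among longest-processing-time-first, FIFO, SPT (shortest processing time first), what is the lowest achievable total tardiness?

12

LPT (decreasing processing time): Print Job 5 Print Job 3 Print Job 1 Print Job 2 Print Job 4 Print Job 6.
Print Job 5: 0→16, due 54, tardiness 0
Print Job 3: 16→31, due 48, tardiness 0
Print Job 1: 31→44, due 45, tardiness 0
Print Job 2: 44→55, due 53, tardiness 2
Print Job 4: 55→63, due 26, tardiness 37
Print Job 6: 63→65, due 25, tardiness 40
Sum = 0+0+0+2+37+40 = 79.
FIFO (arrival order): Print Job 1 Print Job 2 Print Job 3 Print Job 4 Print Job 5 Print Job 6.
Print Job 1: 0→13, due 45, tardiness 0
Print Job 2: 13→24, due 53, tardiness 0
Print Job 3: 24→39, due 48, tardiness 0
Print Job 4: 39→47, due 26, tardiness 21
Print Job 5: 47→63, due 54, tardiness 9
Print Job 6: 63→65, due 25, tardiness 40
Sum = 0+0+0+21+9+40 = 70.
SPT (increasing processing time): Print Job 6 Print Job 4 Print Job 2 Print Job 1 Print Job 3 Print Job 5.
Print Job 6: 0→2, due 25, tardiness 0
Print Job 4: 2→10, due 26, tardiness 0
Print Job 2: 10→21, due 53, tardiness 0
Print Job 1: 21→34, due 45, tardiness 0
Print Job 3: 34→49, due 48, tardiness 1
Print Job 5: 49→65, due 54, tardiness 11
Sum = 0+0+0+0+1+11 = 12.
LPT 79, FIFO 70, SPT 12 → minimum 12.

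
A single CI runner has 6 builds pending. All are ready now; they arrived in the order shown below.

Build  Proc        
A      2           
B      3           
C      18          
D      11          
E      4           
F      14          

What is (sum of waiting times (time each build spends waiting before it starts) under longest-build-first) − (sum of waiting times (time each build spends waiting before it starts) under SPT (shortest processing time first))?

120

LPT (decreasing processing time): C F D E B A.
C: waits 0, runs 0→18
F: waits 18, runs 18→32
D: waits 32, runs 32→43
E: waits 43, runs 43→47
B: waits 47, runs 47→50
A: waits 50, runs 50→52
Sum = 0+18+32+43+47+50 = 190.
SPT (increasing processing time): A B E D F C.
A: waits 0, runs 0→2
B: waits 2, runs 2→5
E: waits 5, runs 5→9
D: waits 9, runs 9→20
F: waits 20, runs 20→34
C: waits 34, runs 34→52
Sum = 0+2+5+9+20+34 = 70.
Difference = 190 − 70 = 120.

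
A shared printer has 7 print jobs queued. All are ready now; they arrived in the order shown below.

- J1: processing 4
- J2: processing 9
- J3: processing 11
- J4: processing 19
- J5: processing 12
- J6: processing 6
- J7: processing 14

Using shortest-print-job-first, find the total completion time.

SPT (increasing processing time): J1 J6 J2 J3 J5 J7 J4.
J1: 0→4
J6: 4→10
J2: 10→19
J3: 19→30
J5: 30→42
J7: 42→56
J4: 56→75
Sum = 4+10+19+30+42+56+75 = 236.

236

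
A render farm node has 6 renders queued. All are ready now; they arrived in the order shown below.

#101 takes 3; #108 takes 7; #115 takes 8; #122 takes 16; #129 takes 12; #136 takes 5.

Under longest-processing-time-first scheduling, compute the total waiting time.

171

LPT (decreasing processing time): #122 #129 #115 #108 #136 #101.
#122: waits 0, runs 0→16
#129: waits 16, runs 16→28
#115: waits 28, runs 28→36
#108: waits 36, runs 36→43
#136: waits 43, runs 43→48
#101: waits 48, runs 48→51
Sum = 0+16+28+36+43+48 = 171.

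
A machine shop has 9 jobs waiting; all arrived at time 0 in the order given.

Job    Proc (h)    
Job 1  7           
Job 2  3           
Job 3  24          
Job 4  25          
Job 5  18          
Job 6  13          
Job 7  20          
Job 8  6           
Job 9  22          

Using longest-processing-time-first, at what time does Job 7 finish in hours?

LPT (decreasing processing time): Job 4 Job 3 Job 9 Job 7 Job 5 Job 6 Job 1 Job 8 Job 2.
Job 4: 0→25
Job 3: 25→49
Job 9: 49→71
Job 7: 71→91

91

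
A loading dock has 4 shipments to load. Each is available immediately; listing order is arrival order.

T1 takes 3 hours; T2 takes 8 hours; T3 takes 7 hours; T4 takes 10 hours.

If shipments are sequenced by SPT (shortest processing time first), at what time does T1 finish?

3

SPT (increasing processing time): T1 T3 T2 T4.
T1: 0→3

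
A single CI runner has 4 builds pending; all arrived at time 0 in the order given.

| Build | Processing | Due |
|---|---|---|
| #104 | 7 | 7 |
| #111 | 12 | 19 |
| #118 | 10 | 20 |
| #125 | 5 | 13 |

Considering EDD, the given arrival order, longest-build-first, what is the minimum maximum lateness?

EDD (increasing due date): #104 #125 #111 #118.
#104: 0→7, due 7, lateness 0
#125: 7→12, due 13, lateness -1
#111: 12→24, due 19, lateness 5
#118: 24→34, due 20, lateness 14
Maximum = 14.
FIFO (arrival order): #104 #111 #118 #125.
#104: 0→7, due 7, lateness 0
#111: 7→19, due 19, lateness 0
#118: 19→29, due 20, lateness 9
#125: 29→34, due 13, lateness 21
Maximum = 21.
LPT (decreasing processing time): #111 #118 #104 #125.
#111: 0→12, due 19, lateness -7
#118: 12→22, due 20, lateness 2
#104: 22→29, due 7, lateness 22
#125: 29→34, due 13, lateness 21
Maximum = 22.
EDD 14, FIFO 21, LPT 22 → minimum 14.

14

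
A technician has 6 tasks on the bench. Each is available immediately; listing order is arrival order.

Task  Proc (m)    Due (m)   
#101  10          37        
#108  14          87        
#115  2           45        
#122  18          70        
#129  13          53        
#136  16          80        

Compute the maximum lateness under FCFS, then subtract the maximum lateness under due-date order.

FIFO (arrival order): #101 #108 #115 #122 #129 #136.
#101: 0→10, due 37, lateness -27
#108: 10→24, due 87, lateness -63
#115: 24→26, due 45, lateness -19
#122: 26→44, due 70, lateness -26
#129: 44→57, due 53, lateness 4
#136: 57→73, due 80, lateness -7
Maximum = 4.
EDD (increasing due date): #101 #115 #129 #122 #136 #108.
#101: 0→10, due 37, lateness -27
#115: 10→12, due 45, lateness -33
#129: 12→25, due 53, lateness -28
#122: 25→43, due 70, lateness -27
#136: 43→59, due 80, lateness -21
#108: 59→73, due 87, lateness -14
Maximum = -14.
Difference = 4 − -14 = 18.

18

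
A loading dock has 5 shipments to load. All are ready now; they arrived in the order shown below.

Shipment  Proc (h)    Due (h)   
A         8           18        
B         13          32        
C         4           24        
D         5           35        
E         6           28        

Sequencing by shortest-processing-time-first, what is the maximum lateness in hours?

5

SPT (increasing processing time): C D E A B.
C: 0→4, due 24, lateness -20
D: 4→9, due 35, lateness -26
E: 9→15, due 28, lateness -13
A: 15→23, due 18, lateness 5
B: 23→36, due 32, lateness 4
Maximum = 5.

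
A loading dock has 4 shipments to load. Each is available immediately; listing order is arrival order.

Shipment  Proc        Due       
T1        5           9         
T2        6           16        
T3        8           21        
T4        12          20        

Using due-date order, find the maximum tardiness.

EDD (increasing due date): T1 T2 T4 T3.
T1: 0→5, due 9, tardiness 0
T2: 5→11, due 16, tardiness 0
T4: 11→23, due 20, tardiness 3
T3: 23→31, due 21, tardiness 10
Maximum = 10.

10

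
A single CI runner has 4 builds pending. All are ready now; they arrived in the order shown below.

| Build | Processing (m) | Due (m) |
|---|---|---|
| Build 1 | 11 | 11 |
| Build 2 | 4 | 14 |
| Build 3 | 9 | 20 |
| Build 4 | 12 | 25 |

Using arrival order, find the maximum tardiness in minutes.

FIFO (arrival order): Build 1 Build 2 Build 3 Build 4.
Build 1: 0→11, due 11, tardiness 0
Build 2: 11→15, due 14, tardiness 1
Build 3: 15→24, due 20, tardiness 4
Build 4: 24→36, due 25, tardiness 11
Maximum = 11.

11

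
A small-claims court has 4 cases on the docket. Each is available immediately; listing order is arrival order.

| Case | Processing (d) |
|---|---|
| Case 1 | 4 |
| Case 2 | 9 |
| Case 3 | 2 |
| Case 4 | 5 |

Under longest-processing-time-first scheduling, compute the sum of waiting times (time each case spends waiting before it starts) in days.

41

LPT (decreasing processing time): Case 2 Case 4 Case 1 Case 3.
Case 2: waits 0, runs 0→9
Case 4: waits 9, runs 9→14
Case 1: waits 14, runs 14→18
Case 3: waits 18, runs 18→20
Sum = 0+9+14+18 = 41.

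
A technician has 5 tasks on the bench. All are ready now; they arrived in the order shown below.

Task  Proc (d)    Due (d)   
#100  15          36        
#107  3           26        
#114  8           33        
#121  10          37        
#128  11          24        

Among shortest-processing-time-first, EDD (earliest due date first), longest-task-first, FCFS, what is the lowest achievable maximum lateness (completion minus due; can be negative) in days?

SPT (increasing processing time): #107 #114 #121 #128 #100.
#107: 0→3, due 26, lateness -23
#114: 3→11, due 33, lateness -22
#121: 11→21, due 37, lateness -16
#128: 21→32, due 24, lateness 8
#100: 32→47, due 36, lateness 11
Maximum = 11.
EDD (increasing due date): #128 #107 #114 #100 #121.
#128: 0→11, due 24, lateness -13
#107: 11→14, due 26, lateness -12
#114: 14→22, due 33, lateness -11
#100: 22→37, due 36, lateness 1
#121: 37→47, due 37, lateness 10
Maximum = 10.
LPT (decreasing processing time): #100 #128 #121 #114 #107.
#100: 0→15, due 36, lateness -21
#128: 15→26, due 24, lateness 2
#121: 26→36, due 37, lateness -1
#114: 36→44, due 33, lateness 11
#107: 44→47, due 26, lateness 21
Maximum = 21.
FIFO (arrival order): #100 #107 #114 #121 #128.
#100: 0→15, due 36, lateness -21
#107: 15→18, due 26, lateness -8
#114: 18→26, due 33, lateness -7
#121: 26→36, due 37, lateness -1
#128: 36→47, due 24, lateness 23
Maximum = 23.
SPT 11, EDD 10, LPT 21, FIFO 23 → minimum 10.

10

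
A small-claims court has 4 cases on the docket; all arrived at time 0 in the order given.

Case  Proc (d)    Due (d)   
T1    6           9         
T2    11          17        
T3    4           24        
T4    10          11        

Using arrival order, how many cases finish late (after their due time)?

1

FIFO (arrival order): T1 T2 T3 T4.
T1: 0→6, due 9, tardiness 0
T2: 6→17, due 17, tardiness 0
T3: 17→21, due 24, tardiness 0
T4: 21→31, due 11, tardiness 20
Late cases: 1.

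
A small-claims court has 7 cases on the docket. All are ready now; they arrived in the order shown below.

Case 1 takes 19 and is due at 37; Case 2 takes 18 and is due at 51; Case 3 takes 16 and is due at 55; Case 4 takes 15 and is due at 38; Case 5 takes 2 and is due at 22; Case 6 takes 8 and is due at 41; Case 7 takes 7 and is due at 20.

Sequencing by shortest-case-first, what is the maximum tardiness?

SPT (increasing processing time): Case 5 Case 7 Case 6 Case 4 Case 3 Case 2 Case 1.
Case 5: 0→2, due 22, tardiness 0
Case 7: 2→9, due 20, tardiness 0
Case 6: 9→17, due 41, tardiness 0
Case 4: 17→32, due 38, tardiness 0
Case 3: 32→48, due 55, tardiness 0
Case 2: 48→66, due 51, tardiness 15
Case 1: 66→85, due 37, tardiness 48
Maximum = 48.

48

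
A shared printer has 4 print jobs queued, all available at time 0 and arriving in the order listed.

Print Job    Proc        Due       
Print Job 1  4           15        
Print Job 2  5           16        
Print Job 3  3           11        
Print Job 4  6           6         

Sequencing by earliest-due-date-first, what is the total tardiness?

EDD (increasing due date): Print Job 4 Print Job 3 Print Job 1 Print Job 2.
Print Job 4: 0→6, due 6, tardiness 0
Print Job 3: 6→9, due 11, tardiness 0
Print Job 1: 9→13, due 15, tardiness 0
Print Job 2: 13→18, due 16, tardiness 2
Sum = 0+0+0+2 = 2.

2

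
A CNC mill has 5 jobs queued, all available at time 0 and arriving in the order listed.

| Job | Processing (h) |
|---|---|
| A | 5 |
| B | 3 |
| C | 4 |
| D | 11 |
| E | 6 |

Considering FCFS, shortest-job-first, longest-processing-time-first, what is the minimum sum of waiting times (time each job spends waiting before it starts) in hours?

FIFO (arrival order): A B C D E.
A: waits 0, runs 0→5
B: waits 5, runs 5→8
C: waits 8, runs 8→12
D: waits 12, runs 12→23
E: waits 23, runs 23→29
Sum = 0+5+8+12+23 = 48.
SPT (increasing processing time): B C A E D.
B: waits 0, runs 0→3
C: waits 3, runs 3→7
A: waits 7, runs 7→12
E: waits 12, runs 12→18
D: waits 18, runs 18→29
Sum = 0+3+7+12+18 = 40.
LPT (decreasing processing time): D E A C B.
D: waits 0, runs 0→11
E: waits 11, runs 11→17
A: waits 17, runs 17→22
C: waits 22, runs 22→26
B: waits 26, runs 26→29
Sum = 0+11+17+22+26 = 76.
FIFO 48, SPT 40, LPT 76 → minimum 40.

40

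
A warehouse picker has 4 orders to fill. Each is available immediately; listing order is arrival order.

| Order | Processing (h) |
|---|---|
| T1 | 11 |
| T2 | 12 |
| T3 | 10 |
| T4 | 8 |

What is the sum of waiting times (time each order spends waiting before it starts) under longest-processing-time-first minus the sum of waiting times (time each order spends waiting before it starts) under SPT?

LPT (decreasing processing time): T2 T1 T3 T4.
T2: waits 0, runs 0→12
T1: waits 12, runs 12→23
T3: waits 23, runs 23→33
T4: waits 33, runs 33→41
Sum = 0+12+23+33 = 68.
SPT (increasing processing time): T4 T3 T1 T2.
T4: waits 0, runs 0→8
T3: waits 8, runs 8→18
T1: waits 18, runs 18→29
T2: waits 29, runs 29→41
Sum = 0+8+18+29 = 55.
Difference = 68 − 55 = 13.

13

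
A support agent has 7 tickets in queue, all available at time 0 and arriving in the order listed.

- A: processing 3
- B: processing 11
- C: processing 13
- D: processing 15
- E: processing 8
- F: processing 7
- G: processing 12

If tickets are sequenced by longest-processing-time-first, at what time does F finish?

LPT (decreasing processing time): D C G B E F A.
D: 0→15
C: 15→28
G: 28→40
B: 40→51
E: 51→59
F: 59→66

66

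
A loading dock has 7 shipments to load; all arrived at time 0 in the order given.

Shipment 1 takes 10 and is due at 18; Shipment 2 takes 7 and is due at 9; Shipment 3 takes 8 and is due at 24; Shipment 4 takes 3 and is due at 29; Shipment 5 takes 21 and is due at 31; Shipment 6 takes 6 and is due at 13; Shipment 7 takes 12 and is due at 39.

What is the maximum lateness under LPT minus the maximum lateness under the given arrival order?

LPT (decreasing processing time): Shipment 5 Shipment 7 Shipment 1 Shipment 3 Shipment 2 Shipment 6 Shipment 4.
Shipment 5: 0→21, due 31, lateness -10
Shipment 7: 21→33, due 39, lateness -6
Shipment 1: 33→43, due 18, lateness 25
Shipment 3: 43→51, due 24, lateness 27
Shipment 2: 51→58, due 9, lateness 49
Shipment 6: 58→64, due 13, lateness 51
Shipment 4: 64→67, due 29, lateness 38
Maximum = 51.
FIFO (arrival order): Shipment 1 Shipment 2 Shipment 3 Shipment 4 Shipment 5 Shipment 6 Shipment 7.
Shipment 1: 0→10, due 18, lateness -8
Shipment 2: 10→17, due 9, lateness 8
Shipment 3: 17→25, due 24, lateness 1
Shipment 4: 25→28, due 29, lateness -1
Shipment 5: 28→49, due 31, lateness 18
Shipment 6: 49→55, due 13, lateness 42
Shipment 7: 55→67, due 39, lateness 28
Maximum = 42.
Difference = 51 − 42 = 9.

9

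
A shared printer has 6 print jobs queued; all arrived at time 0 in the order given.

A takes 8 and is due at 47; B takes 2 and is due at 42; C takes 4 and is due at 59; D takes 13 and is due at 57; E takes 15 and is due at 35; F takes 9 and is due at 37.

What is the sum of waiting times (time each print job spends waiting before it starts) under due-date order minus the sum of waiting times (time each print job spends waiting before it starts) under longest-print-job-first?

-28

EDD (increasing due date): E F B A D C.
E: waits 0, runs 0→15
F: waits 15, runs 15→24
B: waits 24, runs 24→26
A: waits 26, runs 26→34
D: waits 34, runs 34→47
C: waits 47, runs 47→51
Sum = 0+15+24+26+34+47 = 146.
LPT (decreasing processing time): E D F A C B.
E: waits 0, runs 0→15
D: waits 15, runs 15→28
F: waits 28, runs 28→37
A: waits 37, runs 37→45
C: waits 45, runs 45→49
B: waits 49, runs 49→51
Sum = 0+15+28+37+45+49 = 174.
Difference = 146 − 174 = -28.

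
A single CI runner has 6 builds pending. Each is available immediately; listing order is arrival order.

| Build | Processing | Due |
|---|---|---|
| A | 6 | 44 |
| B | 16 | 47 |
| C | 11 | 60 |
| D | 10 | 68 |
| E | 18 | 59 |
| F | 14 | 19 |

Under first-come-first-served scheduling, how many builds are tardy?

FIFO (arrival order): A B C D E F.
A: 0→6, due 44, tardiness 0
B: 6→22, due 47, tardiness 0
C: 22→33, due 60, tardiness 0
D: 33→43, due 68, tardiness 0
E: 43→61, due 59, tardiness 2
F: 61→75, due 19, tardiness 56
Late builds: 2.

2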